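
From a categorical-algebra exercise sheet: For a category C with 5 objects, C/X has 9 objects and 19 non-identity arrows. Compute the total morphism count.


In the slice category C/X, objects are morphisms to X.
Identity morphisms: 9 (one per object of C/X).
Non-identity morphisms: 19.
Total = 9 + 19 = 28

28


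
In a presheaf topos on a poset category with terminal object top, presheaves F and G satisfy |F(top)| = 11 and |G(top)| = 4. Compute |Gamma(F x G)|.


Global sections of a presheaf on a poset with terminal top satisfy
Gamma(H) ~ H(top). Presheaves admit pointwise products, so
(F x G)(top) = F(top) x G(top) (Cartesian product).
|Gamma(F x G)| = |F(top)| * |G(top)| = 11 * 4 = 44.

44


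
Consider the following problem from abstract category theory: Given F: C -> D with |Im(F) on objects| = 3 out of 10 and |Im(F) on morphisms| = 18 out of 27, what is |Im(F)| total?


The image of F consists of distinct objects and distinct morphisms.
|Im(F)| on objects = 3
|Im(F)| on morphisms = 18
Total image cardinality = 3 + 18 = 21

21


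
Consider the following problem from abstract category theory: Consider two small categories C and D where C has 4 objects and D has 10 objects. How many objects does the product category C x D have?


The product category C x D has objects that are pairs (c, d).
Number of pairs = |Ob(C)| * |Ob(D)| = 4 * 10 = 40

40


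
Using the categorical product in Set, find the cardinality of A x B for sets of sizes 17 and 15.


In Set, the product A x B is the Cartesian product.
By the universal property, |A x B| = |A| * |B|.
|A x B| = 17 * 15 = 255

255


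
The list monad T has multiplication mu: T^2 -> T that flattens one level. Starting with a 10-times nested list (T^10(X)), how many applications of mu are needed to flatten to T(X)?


Each application of mu: T^2 -> T removes one layer of nesting.
Starting at depth 10 (i.e., T^10(X)), we need to reach T(X).
Number of mu applications = 10 - 1 = 9

9


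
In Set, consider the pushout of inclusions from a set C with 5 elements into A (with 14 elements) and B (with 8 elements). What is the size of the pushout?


The pushout A +_C B identifies the images of C in A and B.
|A +_C B| = |A| + |B| - |C| (for injections).
= 14 + 8 - 5 = 17

17


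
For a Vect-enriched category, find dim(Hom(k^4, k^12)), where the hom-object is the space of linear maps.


In Vect-enriched categories, Hom(k^n, k^m) is the space of m x n matrices.
dim(Hom(k^4, k^12)) = 12 * 4 = 48

48


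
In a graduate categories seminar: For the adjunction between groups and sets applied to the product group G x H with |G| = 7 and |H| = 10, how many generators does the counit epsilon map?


The counit epsilon_K: F(U(K)) -> K of the Free-Forgetful adjunction
maps |K| generators of F(U(K)) into K. For K = G x H (the product group),
|G x H| = |G| * |H|.
Total generators mapped = 7 * 10 = 70.

70


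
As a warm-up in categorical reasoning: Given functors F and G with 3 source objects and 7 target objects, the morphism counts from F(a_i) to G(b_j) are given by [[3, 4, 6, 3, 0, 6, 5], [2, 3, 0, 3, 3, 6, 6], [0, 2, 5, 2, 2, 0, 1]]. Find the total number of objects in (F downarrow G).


Objects of (F downarrow G) are triples (a, b, h: F(a)->G(b)).
The count equals the sum of all entries in the hom-matrix.
sum(row 0) = 27
sum(row 1) = 23
sum(row 2) = 12
Grand total = 62

62


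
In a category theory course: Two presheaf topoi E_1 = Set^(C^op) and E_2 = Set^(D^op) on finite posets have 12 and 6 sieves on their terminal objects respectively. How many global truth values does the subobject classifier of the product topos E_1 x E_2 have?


In a product of presheaf topoi E_1 x E_2, the subobject classifier
is Omega = Omega_1 x Omega_2 (componentwise), so
|Omega(top)| = |Omega_1(top_1)| * |Omega_2(top_2)|.
= 12 * 6 = 72.

72


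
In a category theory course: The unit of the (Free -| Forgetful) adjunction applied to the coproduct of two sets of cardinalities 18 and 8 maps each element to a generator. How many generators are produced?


The unit eta_X: X -> U(F(X)) of the Free-Forgetful adjunction
maps each element of X to a generator of F(X). For X = S + T (disjoint
union in Set), |S + T| = |S| + |T|.
Total mappings = 18 + 8 = 26.

26


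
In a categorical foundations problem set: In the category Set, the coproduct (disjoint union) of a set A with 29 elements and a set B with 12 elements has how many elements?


In Set, the coproduct A + B is the disjoint union.
|A + B| = |A| + |B| = 29 + 12 = 41

41


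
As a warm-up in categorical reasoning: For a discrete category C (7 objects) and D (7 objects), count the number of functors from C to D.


A functor from a discrete category C to D is determined by
where each object maps. Each of the 7 objects of C can map
to any of the 7 objects of D independently.
Number of functors = 7^7 = 823543

823543


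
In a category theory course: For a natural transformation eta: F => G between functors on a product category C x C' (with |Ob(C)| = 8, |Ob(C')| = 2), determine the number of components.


A natural transformation eta: F => G assigns one component morphism per
object of the domain category.
The domain is the product category C x C', so
|Ob(C x C')| = |Ob(C)| * |Ob(C')| = 8 * 2 = 16.
Therefore eta has 16 component morphisms.

16


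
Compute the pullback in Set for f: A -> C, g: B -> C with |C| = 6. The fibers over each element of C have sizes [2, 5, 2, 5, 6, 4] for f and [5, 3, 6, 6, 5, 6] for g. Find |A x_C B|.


The pullback A x_C B consists of pairs (a, b) with f(a) = g(b).
For each element c in C, the fiber product has |f^-1(c)| * |g^-1(c)| elements.
Summing over C: 2 * 5 + 5 * 3 + 2 * 6 + 5 * 6 + 6 * 5 + 4 * 6
= 10 + 15 + 12 + 30 + 30 + 24 = 121

121


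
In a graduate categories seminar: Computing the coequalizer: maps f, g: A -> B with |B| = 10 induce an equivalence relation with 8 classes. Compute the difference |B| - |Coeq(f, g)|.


The coequalizer Coeq(f, g) = B / ~ has one element per equivalence class.
|B| = 10, |Coeq(f, g)| = 8.
|B| - |Coeq(f, g)| = 10 - 8 = 2.

2


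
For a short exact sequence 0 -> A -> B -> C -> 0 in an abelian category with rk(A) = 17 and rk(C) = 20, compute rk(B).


For a short exact sequence 0 -> A -> B -> C -> 0,
rank is additive: rank(B) = rank(A) + rank(C).
rank(B) = 17 + 20 = 37

37


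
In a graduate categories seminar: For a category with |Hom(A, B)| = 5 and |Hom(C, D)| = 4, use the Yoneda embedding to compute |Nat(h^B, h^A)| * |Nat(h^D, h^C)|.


By the Yoneda lemma, Nat(h^B, h^A) is isomorphic to Hom(A, B),
so |Nat(h^B, h^A)| = |Hom(A, B)| and |Nat(h^D, h^C)| = |Hom(C, D)|.
|Hom(A, B)| = 5, |Hom(C, D)| = 4.
|Nat(h^B, h^A) x Nat(h^D, h^C)| = 5 * 4 = 20

20


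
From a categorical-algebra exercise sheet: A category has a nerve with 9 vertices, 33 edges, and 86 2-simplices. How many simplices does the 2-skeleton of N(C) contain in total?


The 2-skeleton of the nerve N(C) consists of simplices in dimensions 0, 1, 2:
  |N(C)_0| = 9 (objects)
  |N(C)_1| = 33 (morphisms)
  |N(C)_2| = 86 (composable pairs)
Total = 9 + 33 + 86 = 128

128


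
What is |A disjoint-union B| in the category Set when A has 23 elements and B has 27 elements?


In Set, the coproduct A + B is the disjoint union.
|A + B| = |A| + |B| = 23 + 27 = 50

50


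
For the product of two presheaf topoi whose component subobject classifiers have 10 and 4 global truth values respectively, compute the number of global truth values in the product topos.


In a product of presheaf topoi E_1 x E_2, the subobject classifier
is Omega = Omega_1 x Omega_2 (componentwise), so
|Omega(top)| = |Omega_1(top_1)| * |Omega_2(top_2)|.
= 10 * 4 = 40.

40


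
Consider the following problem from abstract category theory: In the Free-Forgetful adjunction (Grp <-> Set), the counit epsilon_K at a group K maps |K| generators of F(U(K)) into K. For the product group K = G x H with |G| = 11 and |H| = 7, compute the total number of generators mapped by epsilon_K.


The counit epsilon_K: F(U(K)) -> K of the Free-Forgetful adjunction
maps |K| generators of F(U(K)) into K. For K = G x H (the product group),
|G x H| = |G| * |H|.
Total generators mapped = 11 * 7 = 77.

77


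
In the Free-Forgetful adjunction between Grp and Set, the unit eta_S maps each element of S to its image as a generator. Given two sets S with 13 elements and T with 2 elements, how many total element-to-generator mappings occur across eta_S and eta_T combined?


The unit eta_X: X -> U(F(X)) of the Free-Forgetful adjunction
maps each element of X to a generator of F(X). For X = S + T (disjoint
union in Set), |S + T| = |S| + |T|.
Total mappings = 13 + 2 = 15.

15


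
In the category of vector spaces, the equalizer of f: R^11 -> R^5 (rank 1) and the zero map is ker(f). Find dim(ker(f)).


The equalizer of f and the zero map is ker(f).
By the rank-nullity theorem: dim(ker(f)) = dim(domain) - rank(f).
dim(ker(f)) = 11 - 1 = 10

10


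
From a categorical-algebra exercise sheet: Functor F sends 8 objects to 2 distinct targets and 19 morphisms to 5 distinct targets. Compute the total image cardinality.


The image of F consists of distinct objects and distinct morphisms.
|Im(F)| on objects = 2
|Im(F)| on morphisms = 5
Total image cardinality = 2 + 5 = 7

7


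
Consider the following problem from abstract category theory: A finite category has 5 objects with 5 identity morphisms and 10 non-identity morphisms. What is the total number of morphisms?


Each object has an identity morphism, giving 5 identities.
Adding the 10 non-identity morphisms:
Total = 5 + 10 = 15

15


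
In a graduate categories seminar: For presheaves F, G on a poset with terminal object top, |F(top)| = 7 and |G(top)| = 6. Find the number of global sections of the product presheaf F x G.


Global sections of a presheaf on a poset with terminal top satisfy
Gamma(H) ~ H(top). Presheaves admit pointwise products, so
(F x G)(top) = F(top) x G(top) (Cartesian product).
|Gamma(F x G)| = |F(top)| * |G(top)| = 7 * 6 = 42.

42


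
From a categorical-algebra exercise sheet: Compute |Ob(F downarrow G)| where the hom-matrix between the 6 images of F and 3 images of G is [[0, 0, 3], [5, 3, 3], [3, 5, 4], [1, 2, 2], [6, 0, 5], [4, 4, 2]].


Objects of (F downarrow G) are triples (a, b, h: F(a)->G(b)).
The count equals the sum of all entries in the hom-matrix.
sum(row 0) = 3
sum(row 1) = 11
sum(row 2) = 12
sum(row 3) = 5
sum(row 4) = 11
sum(row 5) = 10
Grand total = 52

52


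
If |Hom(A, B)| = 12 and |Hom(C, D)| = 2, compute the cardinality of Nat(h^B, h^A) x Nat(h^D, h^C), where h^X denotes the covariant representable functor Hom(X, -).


By the Yoneda lemma, Nat(h^B, h^A) is isomorphic to Hom(A, B),
so |Nat(h^B, h^A)| = |Hom(A, B)| and |Nat(h^D, h^C)| = |Hom(C, D)|.
|Hom(A, B)| = 12, |Hom(C, D)| = 2.
|Nat(h^B, h^A) x Nat(h^D, h^C)| = 12 * 2 = 24

24


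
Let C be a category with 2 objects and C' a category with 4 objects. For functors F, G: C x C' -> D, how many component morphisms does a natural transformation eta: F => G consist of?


A natural transformation eta: F => G assigns one component morphism per
object of the domain category.
The domain is the product category C x C', so
|Ob(C x C')| = |Ob(C)| * |Ob(C')| = 2 * 4 = 8.
Therefore eta has 8 component morphisms.

8


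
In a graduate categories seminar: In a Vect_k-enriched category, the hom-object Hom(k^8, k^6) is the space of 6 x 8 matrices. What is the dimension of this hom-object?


In Vect-enriched categories, Hom(k^n, k^m) is the space of m x n matrices.
dim(Hom(k^8, k^6)) = 6 * 8 = 48

48


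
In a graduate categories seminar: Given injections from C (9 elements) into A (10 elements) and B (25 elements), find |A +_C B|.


The pushout A +_C B identifies the images of C in A and B.
|A +_C B| = |A| + |B| - |C| (for injections).
= 10 + 25 - 9 = 26

26


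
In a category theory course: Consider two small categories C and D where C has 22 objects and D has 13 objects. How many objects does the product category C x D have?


The product category C x D has objects that are pairs (c, d).
Number of pairs = |Ob(C)| * |Ob(D)| = 22 * 13 = 286

286


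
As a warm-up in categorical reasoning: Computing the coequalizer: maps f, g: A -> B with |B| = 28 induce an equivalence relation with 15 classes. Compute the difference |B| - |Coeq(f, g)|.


The coequalizer Coeq(f, g) = B / ~ has one element per equivalence class.
|B| = 28, |Coeq(f, g)| = 15.
|B| - |Coeq(f, g)| = 28 - 15 = 13.

13


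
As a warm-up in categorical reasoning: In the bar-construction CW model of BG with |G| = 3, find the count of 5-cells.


In the bar-construction CW model of BG, the n-cells are indexed by
n-tuples [g_1|...|g_n] of non-identity elements of G (degenerate
simplices with some g_i = e do not contribute cells), so there are
(|G| - 1)^n n-cells.
For dim = 5 with |G| = 3:
cells = (3 - 1)^5 = 2^5 = 32

32


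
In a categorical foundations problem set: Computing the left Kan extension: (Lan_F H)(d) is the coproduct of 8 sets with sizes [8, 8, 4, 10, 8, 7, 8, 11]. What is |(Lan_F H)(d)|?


Pointwise, the left Kan extension (Lan_F H)(d) is the colimit, indexed
by the comma category (F downarrow d), of H composed with the
projection (F downarrow d) -> C. Here that colimit is given
as a coproduct (disjoint union) of sets, so its cardinality is the
sum of the sizes of the summands.
Coproduct of sets with sizes: 8 + 8 + 4 + 10 + 8 + 7 + 8 + 11
= 64

64


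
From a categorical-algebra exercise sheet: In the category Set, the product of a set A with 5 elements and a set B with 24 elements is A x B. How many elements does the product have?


In Set, the product A x B is the Cartesian product.
By the universal property, |A x B| = |A| * |B|.
|A x B| = 5 * 24 = 120

120


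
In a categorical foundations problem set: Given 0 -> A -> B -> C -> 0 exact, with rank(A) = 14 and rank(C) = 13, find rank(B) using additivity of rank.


For a short exact sequence 0 -> A -> B -> C -> 0,
rank is additive: rank(B) = rank(A) + rank(C).
rank(B) = 14 + 13 = 27

27


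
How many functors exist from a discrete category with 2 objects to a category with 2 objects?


A functor from a discrete category C to D is determined by
where each object maps. Each of the 2 objects of C can map
to any of the 2 objects of D independently.
Number of functors = 2^2 = 4

4


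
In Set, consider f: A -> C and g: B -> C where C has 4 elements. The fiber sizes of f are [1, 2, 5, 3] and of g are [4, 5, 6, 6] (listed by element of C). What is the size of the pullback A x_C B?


The pullback A x_C B consists of pairs (a, b) with f(a) = g(b).
For each element c in C, the fiber product has |f^-1(c)| * |g^-1(c)| elements.
Summing over C: 1 * 4 + 2 * 5 + 5 * 6 + 3 * 6
= 4 + 10 + 30 + 18 = 62

62


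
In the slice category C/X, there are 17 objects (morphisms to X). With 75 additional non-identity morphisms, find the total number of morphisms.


In the slice category C/X, objects are morphisms to X.
Identity morphisms: 17 (one per object of C/X).
Non-identity morphisms: 75.
Total = 17 + 75 = 92

92


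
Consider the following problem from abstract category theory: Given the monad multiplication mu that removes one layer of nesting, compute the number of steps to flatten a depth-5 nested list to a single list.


Each application of mu: T^2 -> T removes one layer of nesting.
Starting at depth 5 (i.e., T^5(X)), we need to reach T(X).
Number of mu applications = 5 - 1 = 4

4


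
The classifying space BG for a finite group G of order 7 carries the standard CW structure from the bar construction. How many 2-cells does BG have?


In the bar-construction CW model of BG, the n-cells are indexed by
n-tuples [g_1|...|g_n] of non-identity elements of G (degenerate
simplices with some g_i = e do not contribute cells), so there are
(|G| - 1)^n n-cells.
For dim = 2 with |G| = 7:
cells = (7 - 1)^2 = 6^2 = 36

36


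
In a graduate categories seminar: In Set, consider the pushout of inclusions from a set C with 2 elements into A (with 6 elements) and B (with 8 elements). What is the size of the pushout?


The pushout A +_C B identifies the images of C in A and B.
|A +_C B| = |A| + |B| - |C| (for injections).
= 6 + 8 - 2 = 12

12


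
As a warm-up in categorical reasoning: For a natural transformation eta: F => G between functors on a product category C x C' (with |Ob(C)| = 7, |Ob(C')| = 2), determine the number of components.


A natural transformation eta: F => G assigns one component morphism per
object of the domain category.
The domain is the product category C x C', so
|Ob(C x C')| = |Ob(C)| * |Ob(C')| = 7 * 2 = 14.
Therefore eta has 14 component morphisms.

14


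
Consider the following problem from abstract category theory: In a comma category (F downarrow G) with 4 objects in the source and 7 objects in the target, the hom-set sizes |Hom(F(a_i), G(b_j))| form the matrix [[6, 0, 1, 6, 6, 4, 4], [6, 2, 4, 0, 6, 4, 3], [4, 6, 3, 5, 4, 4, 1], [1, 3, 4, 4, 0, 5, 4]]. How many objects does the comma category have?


Objects of (F downarrow G) are triples (a, b, h: F(a)->G(b)).
The count equals the sum of all entries in the hom-matrix.
sum(row 0) = 27
sum(row 1) = 25
sum(row 2) = 27
sum(row 3) = 21
Grand total = 100

100


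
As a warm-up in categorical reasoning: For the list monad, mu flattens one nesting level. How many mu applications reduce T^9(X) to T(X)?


Each application of mu: T^2 -> T removes one layer of nesting.
Starting at depth 9 (i.e., T^9(X)), we need to reach T(X).
Number of mu applications = 9 - 1 = 8

8


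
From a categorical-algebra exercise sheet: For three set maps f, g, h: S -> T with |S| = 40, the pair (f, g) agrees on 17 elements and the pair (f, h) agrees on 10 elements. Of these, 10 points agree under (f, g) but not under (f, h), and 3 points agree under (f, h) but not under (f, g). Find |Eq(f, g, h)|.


Eq(f, g, h) is the triple-agreement set: points in S where all three
maps take the same value. Using inclusion-exclusion on the pairwise data:
Pair (f, g) agrees on 17 points; pair (f, h) on 10 points.
Points agreeing under (f, g) but not (f, h) = 10; under (f, h) but not (f, g) = 3.
Triple-agreement = agreement-in-(f, g) minus points that agree under (f, g) but not (f, h):
|Eq(f, g, h)| = 17 - 10 = 7
(cross-check via (f, h): 10 - 3 = 7.)

7


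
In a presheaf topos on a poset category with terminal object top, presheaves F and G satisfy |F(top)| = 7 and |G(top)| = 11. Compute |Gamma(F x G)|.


Global sections of a presheaf on a poset with terminal top satisfy
Gamma(H) ~ H(top). Presheaves admit pointwise products, so
(F x G)(top) = F(top) x G(top) (Cartesian product).
|Gamma(F x G)| = |F(top)| * |G(top)| = 7 * 11 = 77.

77


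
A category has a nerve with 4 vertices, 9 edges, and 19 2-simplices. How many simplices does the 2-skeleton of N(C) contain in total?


The 2-skeleton of the nerve N(C) consists of simplices in dimensions 0, 1, 2:
  |N(C)_0| = 4 (objects)
  |N(C)_1| = 9 (morphisms)
  |N(C)_2| = 19 (composable pairs)
Total = 4 + 9 + 19 = 32

32


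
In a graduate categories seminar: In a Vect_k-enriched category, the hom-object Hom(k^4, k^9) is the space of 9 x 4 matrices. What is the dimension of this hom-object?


In Vect-enriched categories, Hom(k^n, k^m) is the space of m x n matrices.
dim(Hom(k^4, k^9)) = 9 * 4 = 36

36


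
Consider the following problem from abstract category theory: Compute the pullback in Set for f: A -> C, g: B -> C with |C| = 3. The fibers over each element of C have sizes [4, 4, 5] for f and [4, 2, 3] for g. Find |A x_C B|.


The pullback A x_C B consists of pairs (a, b) with f(a) = g(b).
For each element c in C, the fiber product has |f^-1(c)| * |g^-1(c)| elements.
Summing over C: 4 * 4 + 4 * 2 + 5 * 3
= 16 + 8 + 15 = 39

39


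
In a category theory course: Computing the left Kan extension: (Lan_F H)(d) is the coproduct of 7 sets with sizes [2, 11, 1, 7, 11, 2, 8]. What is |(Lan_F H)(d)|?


Pointwise, the left Kan extension (Lan_F H)(d) is the colimit, indexed
by the comma category (F downarrow d), of H composed with the
projection (F downarrow d) -> C. Here that colimit is given
as a coproduct (disjoint union) of sets, so its cardinality is the
sum of the sizes of the summands.
Coproduct of sets with sizes: 2 + 11 + 1 + 7 + 11 + 2 + 8
= 42

42


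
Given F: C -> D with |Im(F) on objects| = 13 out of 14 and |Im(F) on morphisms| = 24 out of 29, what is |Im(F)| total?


The image of F consists of distinct objects and distinct morphisms.
|Im(F)| on objects = 13
|Im(F)| on morphisms = 24
Total image cardinality = 13 + 24 = 37

37


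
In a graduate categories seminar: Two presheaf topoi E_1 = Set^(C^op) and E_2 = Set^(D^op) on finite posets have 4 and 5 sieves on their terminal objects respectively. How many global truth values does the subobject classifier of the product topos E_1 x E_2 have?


In a product of presheaf topoi E_1 x E_2, the subobject classifier
is Omega = Omega_1 x Omega_2 (componentwise), so
|Omega(top)| = |Omega_1(top_1)| * |Omega_2(top_2)|.
= 4 * 5 = 20.

20


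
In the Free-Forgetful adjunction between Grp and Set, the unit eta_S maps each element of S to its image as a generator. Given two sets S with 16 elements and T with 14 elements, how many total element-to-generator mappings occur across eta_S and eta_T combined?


The unit eta_X: X -> U(F(X)) of the Free-Forgetful adjunction
maps each element of X to a generator of F(X). For X = S + T (disjoint
union in Set), |S + T| = |S| + |T|.
Total mappings = 16 + 14 = 30.

30


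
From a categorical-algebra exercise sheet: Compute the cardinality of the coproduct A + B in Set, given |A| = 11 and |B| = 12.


In Set, the coproduct A + B is the disjoint union.
|A + B| = |A| + |B| = 11 + 12 = 23

23


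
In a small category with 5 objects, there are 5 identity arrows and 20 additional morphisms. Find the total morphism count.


Each object has an identity morphism, giving 5 identities.
Adding the 20 non-identity morphisms:
Total = 5 + 20 = 25

25


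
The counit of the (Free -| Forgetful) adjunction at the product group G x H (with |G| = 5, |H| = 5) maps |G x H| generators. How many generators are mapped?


The counit epsilon_K: F(U(K)) -> K of the Free-Forgetful adjunction
maps |K| generators of F(U(K)) into K. For K = G x H (the product group),
|G x H| = |G| * |H|.
Total generators mapped = 5 * 5 = 25.

25


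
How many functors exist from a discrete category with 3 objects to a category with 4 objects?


A functor from a discrete category C to D is determined by
where each object maps. Each of the 3 objects of C can map
to any of the 4 objects of D independently.
Number of functors = 4^3 = 64

64


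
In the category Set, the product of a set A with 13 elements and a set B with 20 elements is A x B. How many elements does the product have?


In Set, the product A x B is the Cartesian product.
By the universal property, |A x B| = |A| * |B|.
|A x B| = 13 * 20 = 260

260


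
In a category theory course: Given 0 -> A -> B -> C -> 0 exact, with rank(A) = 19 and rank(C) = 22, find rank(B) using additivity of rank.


For a short exact sequence 0 -> A -> B -> C -> 0,
rank is additive: rank(B) = rank(A) + rank(C).
rank(B) = 19 + 22 = 41

41


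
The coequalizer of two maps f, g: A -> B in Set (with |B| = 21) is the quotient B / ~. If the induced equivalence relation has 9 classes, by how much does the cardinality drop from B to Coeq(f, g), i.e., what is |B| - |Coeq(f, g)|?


The coequalizer Coeq(f, g) = B / ~ has one element per equivalence class.
|B| = 21, |Coeq(f, g)| = 9.
|B| - |Coeq(f, g)| = 21 - 9 = 12.

12


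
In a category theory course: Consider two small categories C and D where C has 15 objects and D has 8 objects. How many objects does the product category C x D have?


The product category C x D has objects that are pairs (c, d).
Number of pairs = |Ob(C)| * |Ob(D)| = 15 * 8 = 120

120


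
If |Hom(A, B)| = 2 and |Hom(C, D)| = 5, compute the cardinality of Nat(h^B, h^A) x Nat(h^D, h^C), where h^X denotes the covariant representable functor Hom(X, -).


By the Yoneda lemma, Nat(h^B, h^A) is isomorphic to Hom(A, B),
so |Nat(h^B, h^A)| = |Hom(A, B)| and |Nat(h^D, h^C)| = |Hom(C, D)|.
|Hom(A, B)| = 2, |Hom(C, D)| = 5.
|Nat(h^B, h^A) x Nat(h^D, h^C)| = 2 * 5 = 10

10


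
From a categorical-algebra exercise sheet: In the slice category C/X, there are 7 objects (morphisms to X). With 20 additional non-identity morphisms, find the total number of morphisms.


In the slice category C/X, objects are morphisms to X.
Identity morphisms: 7 (one per object of C/X).
Non-identity morphisms: 20.
Total = 7 + 20 = 27

27


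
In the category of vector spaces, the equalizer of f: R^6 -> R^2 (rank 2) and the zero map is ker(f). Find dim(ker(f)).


The equalizer of f and the zero map is ker(f).
By the rank-nullity theorem: dim(ker(f)) = dim(domain) - rank(f).
dim(ker(f)) = 6 - 2 = 4

4


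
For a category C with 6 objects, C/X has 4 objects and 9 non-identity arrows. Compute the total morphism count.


In the slice category C/X, objects are morphisms to X.
Identity morphisms: 4 (one per object of C/X).
Non-identity morphisms: 9.
Total = 4 + 9 = 13

13


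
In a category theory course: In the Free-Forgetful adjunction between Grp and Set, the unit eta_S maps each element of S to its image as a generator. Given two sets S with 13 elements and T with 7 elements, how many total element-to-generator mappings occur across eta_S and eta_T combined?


The unit eta_X: X -> U(F(X)) of the Free-Forgetful adjunction
maps each element of X to a generator of F(X). For X = S + T (disjoint
union in Set), |S + T| = |S| + |T|.
Total mappings = 13 + 7 = 20.

20


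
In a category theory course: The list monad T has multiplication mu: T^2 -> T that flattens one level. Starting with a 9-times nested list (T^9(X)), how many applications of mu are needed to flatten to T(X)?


Each application of mu: T^2 -> T removes one layer of nesting.
Starting at depth 9 (i.e., T^9(X)), we need to reach T(X).
Number of mu applications = 9 - 1 = 8

8


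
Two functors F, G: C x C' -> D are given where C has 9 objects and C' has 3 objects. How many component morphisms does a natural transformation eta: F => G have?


A natural transformation eta: F => G assigns one component morphism per
object of the domain category.
The domain is the product category C x C', so
|Ob(C x C')| = |Ob(C)| * |Ob(C')| = 9 * 3 = 27.
Therefore eta has 27 component morphisms.

27


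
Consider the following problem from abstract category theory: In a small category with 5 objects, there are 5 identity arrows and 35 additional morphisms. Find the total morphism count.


Each object has an identity morphism, giving 5 identities.
Adding the 35 non-identity morphisms:
Total = 5 + 35 = 40

40


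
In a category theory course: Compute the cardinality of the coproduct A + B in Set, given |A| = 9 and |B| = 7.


In Set, the coproduct A + B is the disjoint union.
|A + B| = |A| + |B| = 9 + 7 = 16

16


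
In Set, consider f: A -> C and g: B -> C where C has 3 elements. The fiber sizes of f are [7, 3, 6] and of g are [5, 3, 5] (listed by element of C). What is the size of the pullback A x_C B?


The pullback A x_C B consists of pairs (a, b) with f(a) = g(b).
For each element c in C, the fiber product has |f^-1(c)| * |g^-1(c)| elements.
Summing over C: 7 * 5 + 3 * 3 + 6 * 5
= 35 + 9 + 30 = 74

74


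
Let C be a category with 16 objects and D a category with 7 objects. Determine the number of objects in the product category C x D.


The product category C x D has objects that are pairs (c, d).
Number of pairs = |Ob(C)| * |Ob(D)| = 16 * 7 = 112

112


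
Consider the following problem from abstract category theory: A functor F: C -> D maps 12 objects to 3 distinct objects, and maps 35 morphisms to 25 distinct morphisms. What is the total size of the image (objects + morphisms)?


The image of F consists of distinct objects and distinct morphisms.
|Im(F)| on objects = 3
|Im(F)| on morphisms = 25
Total image cardinality = 3 + 25 = 28

28


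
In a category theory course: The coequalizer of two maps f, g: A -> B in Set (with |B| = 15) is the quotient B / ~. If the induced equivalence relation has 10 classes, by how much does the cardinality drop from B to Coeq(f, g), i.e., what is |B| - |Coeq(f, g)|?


The coequalizer Coeq(f, g) = B / ~ has one element per equivalence class.
|B| = 15, |Coeq(f, g)| = 10.
|B| - |Coeq(f, g)| = 15 - 10 = 5.

5


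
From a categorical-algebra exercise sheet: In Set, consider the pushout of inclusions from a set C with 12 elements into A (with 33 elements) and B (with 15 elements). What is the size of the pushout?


The pushout A +_C B identifies the images of C in A and B.
|A +_C B| = |A| + |B| - |C| (for injections).
= 33 + 15 - 12 = 36

36


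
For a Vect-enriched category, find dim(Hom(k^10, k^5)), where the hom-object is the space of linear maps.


In Vect-enriched categories, Hom(k^n, k^m) is the space of m x n matrices.
dim(Hom(k^10, k^5)) = 5 * 10 = 50

50


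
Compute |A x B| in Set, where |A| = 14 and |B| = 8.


In Set, the product A x B is the Cartesian product.
By the universal property, |A x B| = |A| * |B|.
|A x B| = 14 * 8 = 112

112


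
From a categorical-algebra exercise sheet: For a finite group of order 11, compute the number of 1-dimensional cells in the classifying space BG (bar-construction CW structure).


In the bar-construction CW model of BG, the n-cells are indexed by
n-tuples [g_1|...|g_n] of non-identity elements of G (degenerate
simplices with some g_i = e do not contribute cells), so there are
(|G| - 1)^n n-cells.
For dim = 1 with |G| = 11:
cells = (11 - 1)^1 = 10^1 = 10

10


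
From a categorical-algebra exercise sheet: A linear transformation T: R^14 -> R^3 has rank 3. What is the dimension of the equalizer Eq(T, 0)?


The equalizer of f and the zero map is ker(f).
By the rank-nullity theorem: dim(ker(f)) = dim(domain) - rank(f).
dim(ker(f)) = 14 - 3 = 11

11


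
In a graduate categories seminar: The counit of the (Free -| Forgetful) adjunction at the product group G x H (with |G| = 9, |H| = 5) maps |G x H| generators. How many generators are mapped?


The counit epsilon_K: F(U(K)) -> K of the Free-Forgetful adjunction
maps |K| generators of F(U(K)) into K. For K = G x H (the product group),
|G x H| = |G| * |H|.
Total generators mapped = 9 * 5 = 45.

45


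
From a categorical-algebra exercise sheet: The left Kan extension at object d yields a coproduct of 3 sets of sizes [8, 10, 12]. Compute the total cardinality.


Pointwise, the left Kan extension (Lan_F H)(d) is the colimit, indexed
by the comma category (F downarrow d), of H composed with the
projection (F downarrow d) -> C. Here that colimit is given
as a coproduct (disjoint union) of sets, so its cardinality is the
sum of the sizes of the summands.
Coproduct of sets with sizes: 8 + 10 + 12
= 30

30


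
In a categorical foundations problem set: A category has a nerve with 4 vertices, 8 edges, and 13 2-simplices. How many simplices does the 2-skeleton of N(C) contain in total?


The 2-skeleton of the nerve N(C) consists of simplices in dimensions 0, 1, 2:
  |N(C)_0| = 4 (objects)
  |N(C)_1| = 8 (morphisms)
  |N(C)_2| = 13 (composable pairs)
Total = 4 + 8 + 13 = 25

25


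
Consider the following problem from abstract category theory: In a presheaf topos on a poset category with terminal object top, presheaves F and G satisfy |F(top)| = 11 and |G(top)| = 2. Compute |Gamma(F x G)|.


Global sections of a presheaf on a poset with terminal top satisfy
Gamma(H) ~ H(top). Presheaves admit pointwise products, so
(F x G)(top) = F(top) x G(top) (Cartesian product).
|Gamma(F x G)| = |F(top)| * |G(top)| = 11 * 2 = 22.

22


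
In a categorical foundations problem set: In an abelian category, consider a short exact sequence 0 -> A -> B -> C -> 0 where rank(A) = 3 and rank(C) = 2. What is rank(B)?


For a short exact sequence 0 -> A -> B -> C -> 0,
rank is additive: rank(B) = rank(A) + rank(C).
rank(B) = 3 + 2 = 5

5


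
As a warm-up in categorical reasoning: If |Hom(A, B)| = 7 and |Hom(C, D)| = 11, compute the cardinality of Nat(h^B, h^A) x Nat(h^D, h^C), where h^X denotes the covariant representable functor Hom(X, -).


By the Yoneda lemma, Nat(h^B, h^A) is isomorphic to Hom(A, B),
so |Nat(h^B, h^A)| = |Hom(A, B)| and |Nat(h^D, h^C)| = |Hom(C, D)|.
|Hom(A, B)| = 7, |Hom(C, D)| = 11.
|Nat(h^B, h^A) x Nat(h^D, h^C)| = 7 * 11 = 77

77


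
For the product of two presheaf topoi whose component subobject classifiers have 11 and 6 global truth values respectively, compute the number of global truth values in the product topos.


In a product of presheaf topoi E_1 x E_2, the subobject classifier
is Omega = Omega_1 x Omega_2 (componentwise), so
|Omega(top)| = |Omega_1(top_1)| * |Omega_2(top_2)|.
= 11 * 6 = 66.

66


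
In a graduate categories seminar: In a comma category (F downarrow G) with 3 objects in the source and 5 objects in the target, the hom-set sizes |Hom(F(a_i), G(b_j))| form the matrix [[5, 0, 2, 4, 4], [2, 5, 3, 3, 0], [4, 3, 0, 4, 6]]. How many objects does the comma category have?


Objects of (F downarrow G) are triples (a, b, h: F(a)->G(b)).
The count equals the sum of all entries in the hom-matrix.
sum(row 0) = 15
sum(row 1) = 13
sum(row 2) = 17
Grand total = 45

45


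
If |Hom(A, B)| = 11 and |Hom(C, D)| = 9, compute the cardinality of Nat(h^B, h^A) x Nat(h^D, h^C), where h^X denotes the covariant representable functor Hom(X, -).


By the Yoneda lemma, Nat(h^B, h^A) is isomorphic to Hom(A, B),
so |Nat(h^B, h^A)| = |Hom(A, B)| and |Nat(h^D, h^C)| = |Hom(C, D)|.
|Hom(A, B)| = 11, |Hom(C, D)| = 9.
|Nat(h^B, h^A) x Nat(h^D, h^C)| = 11 * 9 = 99

99


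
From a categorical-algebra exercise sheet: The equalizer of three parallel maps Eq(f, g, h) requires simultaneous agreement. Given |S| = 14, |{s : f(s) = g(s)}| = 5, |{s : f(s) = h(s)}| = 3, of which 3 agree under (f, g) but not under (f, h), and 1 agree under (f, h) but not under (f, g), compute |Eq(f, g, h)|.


Eq(f, g, h) is the triple-agreement set: points in S where all three
maps take the same value. Using inclusion-exclusion on the pairwise data:
Pair (f, g) agrees on 5 points; pair (f, h) on 3 points.
Points agreeing under (f, g) but not (f, h) = 3; under (f, h) but not (f, g) = 1.
Triple-agreement = agreement-in-(f, g) minus points that agree under (f, g) but not (f, h):
|Eq(f, g, h)| = 5 - 3 = 2
(cross-check via (f, h): 3 - 1 = 2.)

2


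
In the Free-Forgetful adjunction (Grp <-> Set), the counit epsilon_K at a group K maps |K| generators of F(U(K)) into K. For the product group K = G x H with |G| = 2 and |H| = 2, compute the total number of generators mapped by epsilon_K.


The counit epsilon_K: F(U(K)) -> K of the Free-Forgetful adjunction
maps |K| generators of F(U(K)) into K. For K = G x H (the product group),
|G x H| = |G| * |H|.
Total generators mapped = 2 * 2 = 4.

4


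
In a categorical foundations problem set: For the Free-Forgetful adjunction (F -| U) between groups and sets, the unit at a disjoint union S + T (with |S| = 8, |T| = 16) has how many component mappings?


The unit eta_X: X -> U(F(X)) of the Free-Forgetful adjunction
maps each element of X to a generator of F(X). For X = S + T (disjoint
union in Set), |S + T| = |S| + |T|.
Total mappings = 8 + 16 = 24.

24


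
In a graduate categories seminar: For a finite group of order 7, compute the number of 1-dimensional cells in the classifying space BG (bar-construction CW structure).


In the bar-construction CW model of BG, the n-cells are indexed by
n-tuples [g_1|...|g_n] of non-identity elements of G (degenerate
simplices with some g_i = e do not contribute cells), so there are
(|G| - 1)^n n-cells.
For dim = 1 with |G| = 7:
cells = (7 - 1)^1 = 6^1 = 6

6


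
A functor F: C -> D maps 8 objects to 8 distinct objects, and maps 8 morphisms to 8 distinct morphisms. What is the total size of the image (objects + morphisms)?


The image of F consists of distinct objects and distinct morphisms.
|Im(F)| on objects = 8
|Im(F)| on morphisms = 8
Total image cardinality = 8 + 8 = 16

16


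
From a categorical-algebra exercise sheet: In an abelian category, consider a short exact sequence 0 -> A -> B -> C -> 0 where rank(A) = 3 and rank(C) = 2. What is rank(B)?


For a short exact sequence 0 -> A -> B -> C -> 0,
rank is additive: rank(B) = rank(A) + rank(C).
rank(B) = 3 + 2 = 5

5


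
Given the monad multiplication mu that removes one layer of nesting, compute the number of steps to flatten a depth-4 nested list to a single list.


Each application of mu: T^2 -> T removes one layer of nesting.
Starting at depth 4 (i.e., T^4(X)), we need to reach T(X).
Number of mu applications = 4 - 1 = 3

3


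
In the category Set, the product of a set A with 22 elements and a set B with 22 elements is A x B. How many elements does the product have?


In Set, the product A x B is the Cartesian product.
By the universal property, |A x B| = |A| * |B|.
|A x B| = 22 * 22 = 484

484


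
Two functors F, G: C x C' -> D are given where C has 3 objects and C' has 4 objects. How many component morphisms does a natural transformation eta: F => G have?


A natural transformation eta: F => G assigns one component morphism per
object of the domain category.
The domain is the product category C x C', so
|Ob(C x C')| = |Ob(C)| * |Ob(C')| = 3 * 4 = 12.
Therefore eta has 12 component morphisms.

12


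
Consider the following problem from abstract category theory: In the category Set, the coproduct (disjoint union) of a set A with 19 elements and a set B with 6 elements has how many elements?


In Set, the coproduct A + B is the disjoint union.
|A + B| = |A| + |B| = 19 + 6 = 25

25


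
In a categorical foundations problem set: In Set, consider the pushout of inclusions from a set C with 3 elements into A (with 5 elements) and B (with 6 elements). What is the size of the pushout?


The pushout A +_C B identifies the images of C in A and B.
|A +_C B| = |A| + |B| - |C| (for injections).
= 5 + 6 - 3 = 8

8


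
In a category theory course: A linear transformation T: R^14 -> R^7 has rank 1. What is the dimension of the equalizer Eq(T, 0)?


The equalizer of f and the zero map is ker(f).
By the rank-nullity theorem: dim(ker(f)) = dim(domain) - rank(f).
dim(ker(f)) = 14 - 1 = 13

13


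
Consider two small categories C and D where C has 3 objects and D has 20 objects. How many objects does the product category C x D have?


The product category C x D has objects that are pairs (c, d).
Number of pairs = |Ob(C)| * |Ob(D)| = 3 * 20 = 60

60


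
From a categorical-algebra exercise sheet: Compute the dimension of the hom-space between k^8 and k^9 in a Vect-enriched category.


In Vect-enriched categories, Hom(k^n, k^m) is the space of m x n matrices.
dim(Hom(k^8, k^9)) = 9 * 8 = 72

72


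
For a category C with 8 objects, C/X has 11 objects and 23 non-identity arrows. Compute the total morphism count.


In the slice category C/X, objects are morphisms to X.
Identity morphisms: 11 (one per object of C/X).
Non-identity morphisms: 23.
Total = 11 + 23 = 34

34


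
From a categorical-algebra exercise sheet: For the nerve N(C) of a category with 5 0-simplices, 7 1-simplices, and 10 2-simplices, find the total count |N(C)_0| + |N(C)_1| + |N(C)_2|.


The 2-skeleton of the nerve N(C) consists of simplices in dimensions 0, 1, 2:
  |N(C)_0| = 5 (objects)
  |N(C)_1| = 7 (morphisms)
  |N(C)_2| = 10 (composable pairs)
Total = 5 + 7 + 10 = 22

22


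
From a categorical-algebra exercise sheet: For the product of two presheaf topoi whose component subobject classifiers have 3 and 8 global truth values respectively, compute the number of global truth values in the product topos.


In a product of presheaf topoi E_1 x E_2, the subobject classifier
is Omega = Omega_1 x Omega_2 (componentwise), so
|Omega(top)| = |Omega_1(top_1)| * |Omega_2(top_2)|.
= 3 * 8 = 24.

24
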